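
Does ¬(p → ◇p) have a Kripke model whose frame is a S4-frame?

Unsatisfiable

1. ¬(p → ◇p), w0
2. p, w0
3. ¬◇p, w0
4. ¬p, w0
Accessibility: w0Rw0
Branch closes: p and ¬p both at w0.
Every branch closes; the branch above is one of them.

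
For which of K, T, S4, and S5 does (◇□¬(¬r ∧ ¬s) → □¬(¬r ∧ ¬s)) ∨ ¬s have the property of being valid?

S5

S4-tableau for the negation ¬((◇□¬(¬r ∧ ¬s) → □¬(¬r ∧ ¬s)) ∨ ¬s):
1. ¬((◇□¬(¬r ∧ ¬s) → □¬(¬r ∧ ¬s)) ∨ ¬s), u
2. ¬(◇□¬(¬r ∧ ¬s) → □¬(¬r ∧ ¬s)), u
3. s, u
4. ◇□¬(¬r ∧ ¬s), u
5. ¬□¬(¬r ∧ ¬s), u
6. □¬(¬r ∧ ¬s), v
7. ¬(¬r ∧ ¬s), v
8. s, v
9. ¬r ∧ ¬s, w
10. ¬r, w
11. ¬s, w
Accessibility: uRu, uRv, uRw, vRv, wRw
Complete open branch: countermodel on an S4-frame, so not valid in S4, nor in K, T (the same frame is also a K-frame and a T-frame).
S5-tableau for the negation ¬((◇□¬(¬r ∧ ¬s) → □¬(¬r ∧ ¬s)) ∨ ¬s):
1. ¬((◇□¬(¬r ∧ ¬s) → □¬(¬r ∧ ¬s)) ∨ ¬s), u
2. ¬(◇□¬(¬r ∧ ¬s) → □¬(¬r ∧ ¬s)), u
3. s, u
4. ◇□¬(¬r ∧ ¬s), u
5. ¬□¬(¬r ∧ ¬s), u
6. □¬(¬r ∧ ¬s), v
7. ¬(¬r ∧ ¬s), u
8. ¬(¬r ∧ ¬s), v
9. s, v
10. ¬r ∧ ¬s, w
11. ¬r, w
12. ¬s, w
13. ¬(¬r ∧ ¬s), w
14. s, w
Accessibility: uRu, uRv, uRw, vRu, vRv, vRw, wRu, wRv, wRw
Branch closes: s and ¬s both at w.
Every branch closes (one shown): valid in S5.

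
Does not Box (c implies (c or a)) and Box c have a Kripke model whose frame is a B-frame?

Unsatisfiable (every branch closes)

1. not Box (c implies (c or a)) and Box c, 0
2. not Box (c implies (c or a)), 0
3. Box c, 0
4. c, 0
5. not (c implies (c or a)), 1
6. c, 1
7. not (c or a), 1
8. not c, 1
9. not a, 1
Accessibility: 0R0, 0R1, 1R0, 1R1
Branch closes: c and not c both at 1.
(One branch shown.) All branches close.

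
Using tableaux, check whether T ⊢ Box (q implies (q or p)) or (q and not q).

Tableau for the negation not (Box (q implies (q or p)) or (q and not q)):
1. not (Box (q implies (q or p)) or (q and not q)), u
2. not Box (q implies (q or p)), u
3. not (q and not q), u
4. q, u
5. not (q implies (q or p)), v
6. q, v
7. not (q or p), v
8. not q, v
9. not p, v
Accessibility: uRu, uRv, vRv
Branch closes: q and not q both at v.
Every branch of the negation's tableau closes; the branch above is one of them.

Yes, valid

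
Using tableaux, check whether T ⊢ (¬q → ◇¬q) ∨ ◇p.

Tableau for the negation ¬((¬q → ◇¬q) ∨ ◇p):
1. ¬((¬q → ◇¬q) ∨ ◇p), w0
2. ¬(¬q → ◇¬q), w0
3. ¬◇p, w0
4. ¬q, w0
5. ¬◇¬q, w0
6. ¬p, w0
7. q, w0
Accessibility: w0Rw0
Branch closes: q and ¬q both at w0.
Every branch of the negation's tableau closes; the branch above is one of them.

Yes, valid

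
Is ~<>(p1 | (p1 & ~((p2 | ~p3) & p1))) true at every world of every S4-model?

Tableau for the negation <>(p1 | (p1 & ~((p2 | ~p3) & p1))):
1. <>(p1 | (p1 & ~((p2 | ~p3) & p1))), u
2. p1 | (p1 & ~((p2 | ~p3) & p1)), v   [<>-rule on 1: fresh world v, uRv]
3. p1 & ~((p2 | ~p3) & p1), v   [|-rule on 2 (branches; this branch)]
4. p1, v   [&-rule on 3]
5. ~((p2 | ~p3) & p1), v   [&-rule on 3]
6. ~(p2 | ~p3), v   [~&-rule on 5 (branches; this branch)]
7. ~p2, v   [~|-rule on 6]
8. p3, v   [~|-rule on 6]
Accessibility: uRu, uRv, vRv
The negation has an open branch (countermodel exists).

No, not valid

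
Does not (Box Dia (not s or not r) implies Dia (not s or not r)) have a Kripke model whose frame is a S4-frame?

1. not (Box Dia (not s or not r) implies Dia (not s or not r)), 0
2. Box Dia (not s or not r), 0
3. not Dia (not s or not r), 0
4. Dia (not s or not r), 0
5. not (not s or not r), 0
6. s, 0
7. r, 0
8. not s or not r, 1
9. Dia (not s or not r), 1
10. not (not s or not r), 1
11. s, 1
12. r, 1
13. not r, 1
Accessibility: 0R0, 0R1, 1R1
Branch closes: r and not r both at 1.
(One branch shown.) All branches close.

Unsatisfiable (every branch closes)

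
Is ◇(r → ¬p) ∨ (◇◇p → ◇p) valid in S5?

Tableau for the negation ¬(◇(r → ¬p) ∨ (◇◇p → ◇p)):
1. ¬(◇(r → ¬p) ∨ (◇◇p → ◇p)), w0
2. ¬◇(r → ¬p), w0
3. ¬(◇◇p → ◇p), w0
4. ◇◇p, w0
5. ¬◇p, w0
6. ¬(r → ¬p), w0
7. r, w0
8. p, w0
9. ¬p, w0
Accessibility: w0Rw0
Branch closes: p and ¬p both at w0.
All branches of the negation close; one closing branch shown above.

Valid in S5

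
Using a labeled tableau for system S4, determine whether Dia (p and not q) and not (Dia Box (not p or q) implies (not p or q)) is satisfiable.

Satisfiable

1. Dia (p and not q) and not (Dia Box (not p or q) implies (not p or q)), u
2. Dia (p and not q), u
3. not (Dia Box (not p or q) implies (not p or q)), u
4. Dia Box (not p or q), u
5. not (not p or q), u
6. p, u
7. not q, u
8. p and not q, v
9. p, v
10. not q, v
11. Box (not p or q), w
12. not p or q, w
13. q, w
Accessibility: uRu, uRv, uRw, vRv, wRw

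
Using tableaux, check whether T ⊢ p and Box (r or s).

Tableau for the negation not (p and Box (r or s)):
1. not (p and Box (r or s)), w0
2. not Box (r or s), w0
3. not (r or s), w1
4. not r, w1
5. not s, w1
Accessibility: w0Rw0, w0Rw1, w1Rw1
The negation has an open branch (countermodel exists).

No, not valid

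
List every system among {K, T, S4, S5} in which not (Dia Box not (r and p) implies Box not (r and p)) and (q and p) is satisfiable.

S4-tableau for the formula:
1. not (Dia Box not (r and p) implies Box not (r and p)) and (q and p), 0
2. not (Dia Box not (r and p) implies Box not (r and p)), 0
3. q and p, 0
4. Dia Box not (r and p), 0
5. not Box not (r and p), 0
6. q, 0
7. p, 0
8. Box not (r and p), 1
9. not (r and p), 1
10. not p, 1
11. r and p, 2
12. r, 2
13. p, 2
Accessibility: 0R0, 0R1, 0R2, 1R1, 2R2
Complete open branch: satisfiable in S4, hence also in K, T (this S4-model is also a K-model and a T-model).
S5-tableau for the formula:
1. not (Dia Box not (r and p) implies Box not (r and p)) and (q and p), 0
2. not (Dia Box not (r and p) implies Box not (r and p)), 0
3. q and p, 0
4. Dia Box not (r and p), 0
5. not Box not (r and p), 0
6. q, 0
7. p, 0
8. Box not (r and p), 1
9. not (r and p), 0
10. not (r and p), 1
11. not r, 0
12. not p, 1
13. r and p, 2
14. r, 2
15. p, 2
16. not (r and p), 2
17. not p, 2
Accessibility: 0R0, 0R1, 0R2, 1R0, 1R1, 1R2, 2R0, 2R1, 2R2
Branch closes: p and not p both at 2.
Every branch closes (one shown): unsatisfiable in S5.

K, T, S4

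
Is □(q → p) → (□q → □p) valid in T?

Tableau for the negation ¬(□(q → p) → (□q → □p)):
1. ¬(□(q → p) → (□q → □p)), 0
2. □(q → p), 0   [¬→-rule on 1]
3. ¬(□q → □p), 0   [¬→-rule on 1]
4. □q, 0   [¬→-rule on 3]
5. ¬□p, 0   [¬→-rule on 3]
6. q → p, 0   [□-rule on 2 via 0R0]
7. q, 0   [□-rule on 4 via 0R0]
8. p, 0   [→-rule on 6 (branches; this branch)]
9. ¬p, 1   [¬□-rule on 5: fresh world 1, 0R1]
10. q → p, 1   [□-rule on 2 via 0R1]
11. q, 1   [□-rule on 4 via 0R1]
12. p, 1   [→-rule on 10 (branches; this branch)]
Accessibility: 0R0, 0R1, 1R1
Branch closes: p and ¬p both at 1.
All branches of the negation close; one closing branch shown above.

Yes, valid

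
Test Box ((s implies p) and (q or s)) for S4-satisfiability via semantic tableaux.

1. Box ((s implies p) and (q or s)), 0
2. (s implies p) and (q or s), 0
3. s implies p, 0
4. q or s, 0
5. p, 0
6. s, 0
Accessibility: 0R0

Yes, satisfiable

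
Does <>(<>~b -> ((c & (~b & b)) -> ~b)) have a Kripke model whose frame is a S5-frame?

Yes, satisfiable

1. <>(<>~b -> ((c & (~b & b)) -> ~b)), u
2. <>~b -> ((c & (~b & b)) -> ~b), v   [<>-rule on 1: fresh world v, uRv]
3. (c & (~b & b)) -> ~b, v   [->-rule on 2 (branches; this branch)]
4. ~b, v   [->-rule on 3 (branches; this branch)]
Accessibility: uRu, uRv, vRu, vRv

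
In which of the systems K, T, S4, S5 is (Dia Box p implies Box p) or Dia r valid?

S5-tableau for the negation not ((Dia Box p implies Box p) or Dia r):
1. not ((Dia Box p implies Box p) or Dia r), u
2. not (Dia Box p implies Box p), u
3. not Dia r, u
4. Dia Box p, u
5. not Box p, u
6. not r, u
7. Box p, v
8. not r, v
9. p, u
10. p, v
11. not p, w
12. not r, w
13. p, w
Accessibility: uRu, uRv, uRw, vRu, vRv, vRw, wRu, wRv, wRw
Branch closes: p and not p both at w.
Every branch closes (one shown): valid in S5.
S4-tableau for the negation not ((Dia Box p implies Box p) or Dia r):
1. not ((Dia Box p implies Box p) or Dia r), u
2. not (Dia Box p implies Box p), u
3. not Dia r, u
4. Dia Box p, u
5. not Box p, u
6. not r, u
7. Box p, v
8. not r, v
9. p, v
10. not p, w
11. not r, w
Accessibility: uRu, uRv, uRw, vRv, wRw
Complete open branch: countermodel on an S4-frame, so not valid in S4, nor in K, T (the same frame is also a K-frame and a T-frame).

S5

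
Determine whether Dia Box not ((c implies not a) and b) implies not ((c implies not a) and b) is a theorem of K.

Not valid

Tableau for the negation not (Dia Box not ((c implies not a) and b) implies not ((c implies not a) and b)):
1. not (Dia Box not ((c implies not a) and b) implies not ((c implies not a) and b)), w0
2. Dia Box not ((c implies not a) and b), w0   [neg-implies-rule on 1]
3. (c implies not a) and b, w0   [neg-implies-rule on 1]
4. c implies not a, w0   [and-rule on 3]
5. b, w0   [and-rule on 3]
6. not a, w0   [implies-rule on 4 (branches; this branch)]
7. Box not ((c implies not a) and b), w1   [Dia-rule on 2: fresh world w1, w0Rw1]
Accessibility: w0Rw1
The negation has an open branch (countermodel exists).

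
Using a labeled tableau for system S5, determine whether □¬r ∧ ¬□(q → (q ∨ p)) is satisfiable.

Unsatisfiable

1. □¬r ∧ ¬□(q → (q ∨ p)), u
2. □¬r, u
3. ¬□(q → (q ∨ p)), u
4. ¬r, u
5. ¬(q → (q ∨ p)), v
6. q, v
7. ¬(q ∨ p), v
8. ¬q, v
9. ¬p, v
Accessibility: uRu, uRv, vRu, vRv
Branch closes: q and ¬q both at v.
(One branch shown.) All branches close.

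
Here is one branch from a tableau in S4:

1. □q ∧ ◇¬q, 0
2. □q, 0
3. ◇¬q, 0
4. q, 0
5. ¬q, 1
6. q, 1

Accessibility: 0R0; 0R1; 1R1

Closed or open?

Both q and ¬q appear at 1.

Closed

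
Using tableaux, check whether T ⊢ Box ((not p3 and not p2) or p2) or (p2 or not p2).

Tableau for the negation not (Box ((not p3 and not p2) or p2) or (p2 or not p2)):
1. not (Box ((not p3 and not p2) or p2) or (p2 or not p2)), 0
2. not Box ((not p3 and not p2) or p2), 0
3. not (p2 or not p2), 0
4. not p2, 0
5. p2, 0
Accessibility: 0R0
Branch closes: p2 and not p2 both at 0.
Every branch of the negation's tableau closes; the branch above is one of them.

Yes, valid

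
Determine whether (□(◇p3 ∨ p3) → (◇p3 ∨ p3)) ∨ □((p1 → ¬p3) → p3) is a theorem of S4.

Valid

Tableau for the negation ¬((□(◇p3 ∨ p3) → (◇p3 ∨ p3)) ∨ □((p1 → ¬p3) → p3)):
1. ¬((□(◇p3 ∨ p3) → (◇p3 ∨ p3)) ∨ □((p1 → ¬p3) → p3)), 0
2. ¬(□(◇p3 ∨ p3) → (◇p3 ∨ p3)), 0
3. ¬□((p1 → ¬p3) → p3), 0
4. □(◇p3 ∨ p3), 0
5. ¬(◇p3 ∨ p3), 0
6. ¬◇p3, 0
7. ¬p3, 0
8. ◇p3 ∨ p3, 0
9. ◇p3, 0
10. ¬((p1 → ¬p3) → p3), 1
11. p1 → ¬p3, 1
12. ¬p3, 1
13. ◇p3 ∨ p3, 1
14. ◇p3, 1
15. p3, 2
16. ◇p3 ∨ p3, 2
17. ¬p3, 2
Accessibility: 0R0, 0R1, 0R2, 1R1, 2R2
Branch closes: p3 and ¬p3 both at 2.
All branches of the negation close; one closing branch shown above.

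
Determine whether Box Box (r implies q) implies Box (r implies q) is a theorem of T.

Valid

Tableau for the negation not (Box Box (r implies q) implies Box (r implies q)):
1. not (Box Box (r implies q) implies Box (r implies q)), w0
2. Box Box (r implies q), w0
3. not Box (r implies q), w0
4. Box (r implies q), w0
5. r implies q, w0
6. q, w0
7. not (r implies q), w1
8. r, w1
9. not q, w1
10. Box (r implies q), w1
11. r implies q, w1
12. q, w1
Accessibility: w0Rw0, w0Rw1, w1Rw1
Branch closes: q and not q both at w1.
Every branch of the negation's tableau closes; the branch above is one of them.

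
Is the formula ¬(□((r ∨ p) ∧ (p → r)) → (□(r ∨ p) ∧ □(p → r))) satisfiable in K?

No, unsatisfiable

1. ¬(□((r ∨ p) ∧ (p → r)) → (□(r ∨ p) ∧ □(p → r))), w0
2. □((r ∨ p) ∧ (p → r)), w0   [¬→-rule on 1]
3. ¬(□(r ∨ p) ∧ □(p → r)), w0   [¬→-rule on 1]
4. ¬□(p → r), w0   [¬∧-rule on 3 (branches; this branch)]
5. ¬(p → r), w1   [¬□-rule on 4: fresh world w1, w0Rw1]
6. p, w1   [¬→-rule on 5]
7. ¬r, w1   [¬→-rule on 5]
8. (r ∨ p) ∧ (p → r), w1   [□-rule on 2 via w0Rw1]
9. r ∨ p, w1   [∧-rule on 8]
10. p → r, w1   [∧-rule on 8]
11. r, w1   [→-rule on 10 (branches; this branch)]
Accessibility: w0Rw1
Branch closes: r and ¬r both at w1.
All branches of the tableau close; one closing branch shown above.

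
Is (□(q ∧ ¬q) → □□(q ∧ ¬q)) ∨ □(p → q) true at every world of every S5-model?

Yes, valid

Tableau for the negation ¬((□(q ∧ ¬q) → □□(q ∧ ¬q)) ∨ □(p → q)):
1. ¬((□(q ∧ ¬q) → □□(q ∧ ¬q)) ∨ □(p → q)), 0
2. ¬(□(q ∧ ¬q) → □□(q ∧ ¬q)), 0
3. ¬□(p → q), 0
4. □(q ∧ ¬q), 0
5. ¬□□(q ∧ ¬q), 0
6. q ∧ ¬q, 0
7. q, 0
8. ¬q, 0
Accessibility: 0R0
Branch closes: q and ¬q both at 0.
Every branch of the negation's tableau closes; the branch above is one of them.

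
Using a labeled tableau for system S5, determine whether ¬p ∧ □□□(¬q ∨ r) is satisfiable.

1. ¬p ∧ □□□(¬q ∨ r), u
2. ¬p, u
3. □□□(¬q ∨ r), u
4. □□(¬q ∨ r), u
5. □(¬q ∨ r), u
6. ¬q ∨ r, u
7. r, u
Accessibility: uRu

Yes, satisfiable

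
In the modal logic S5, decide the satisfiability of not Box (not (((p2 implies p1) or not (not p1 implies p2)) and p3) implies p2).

1. not Box (not (((p2 implies p1) or not (not p1 implies p2)) and p3) implies p2), u
2. not (not (((p2 implies p1) or not (not p1 implies p2)) and p3) implies p2), v
3. not (((p2 implies p1) or not (not p1 implies p2)) and p3), v
4. not p2, v
5. not p3, v
Accessibility: uRu, uRv, vRu, vRv

Yes, satisfiable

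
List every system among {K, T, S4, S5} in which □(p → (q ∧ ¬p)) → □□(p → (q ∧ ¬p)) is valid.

S4-tableau for the negation ¬(□(p → (q ∧ ¬p)) → □□(p → (q ∧ ¬p))):
1. ¬(□(p → (q ∧ ¬p)) → □□(p → (q ∧ ¬p))), u
2. □(p → (q ∧ ¬p)), u   [¬→-rule on 1]
3. ¬□□(p → (q ∧ ¬p)), u   [¬→-rule on 1]
4. p → (q ∧ ¬p), u   [□-rule on 2 via uRu]
5. q ∧ ¬p, u   [→-rule on 4 (branches; this branch)]
6. q, u   [∧-rule on 5]
7. ¬p, u   [∧-rule on 5]
8. ¬□(p → (q ∧ ¬p)), v   [¬□-rule on 3: fresh world v, uRv]
9. p → (q ∧ ¬p), v   [□-rule on 2 via uRv]
10. q ∧ ¬p, v   [→-rule on 9 (branches; this branch)]
11. q, v   [∧-rule on 10]
12. ¬p, v   [∧-rule on 10]
13. ¬(p → (q ∧ ¬p)), w   [¬□-rule on 8: fresh world w, vRw]
14. p, w   [¬→-rule on 13]
15. ¬(q ∧ ¬p), w   [¬→-rule on 13]
16. p → (q ∧ ¬p), w   [□-rule on 2 via uRw]
17. q ∧ ¬p, w   [→-rule on 16 (branches; this branch)]
18. q, w   [∧-rule on 17]
19. ¬p, w   [∧-rule on 17]
Accessibility: uRu, uRv, uRw, vRv, vRw, wRw
Branch closes: p and ¬p both at w.
Every branch closes (one shown): valid in S4, hence also in S5 (every theorem of S4 is a theorem of S5).
T-tableau for the negation ¬(□(p → (q ∧ ¬p)) → □□(p → (q ∧ ¬p))):
1. ¬(□(p → (q ∧ ¬p)) → □□(p → (q ∧ ¬p))), u
2. □(p → (q ∧ ¬p)), u   [¬→-rule on 1]
3. ¬□□(p → (q ∧ ¬p)), u   [¬→-rule on 1]
4. p → (q ∧ ¬p), u   [□-rule on 2 via uRu]
5. q ∧ ¬p, u   [→-rule on 4 (branches; this branch)]
6. q, u   [∧-rule on 5]
7. ¬p, u   [∧-rule on 5]
8. ¬□(p → (q ∧ ¬p)), v   [¬□-rule on 3: fresh world v, uRv]
9. p → (q ∧ ¬p), v   [□-rule on 2 via uRv]
10. q ∧ ¬p, v   [→-rule on 9 (branches; this branch)]
11. q, v   [∧-rule on 10]
12. ¬p, v   [∧-rule on 10]
13. ¬(p → (q ∧ ¬p)), w   [¬□-rule on 8: fresh world w, vRw]
14. p, w   [¬→-rule on 13]
15. ¬(q ∧ ¬p), w   [¬→-rule on 13]
Accessibility: uRu, uRv, vRv, vRw, wRw
Complete open branch: countermodel on a T-frame, so not valid in T, nor in K (the same frame is also a K-frame).

S4, S5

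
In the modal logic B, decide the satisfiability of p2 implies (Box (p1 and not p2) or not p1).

Satisfiable (open branch found)

1. p2 implies (Box (p1 and not p2) or not p1), w0
2. Box (p1 and not p2) or not p1, w0
3. not p1, w0
Accessibility: w0Rw0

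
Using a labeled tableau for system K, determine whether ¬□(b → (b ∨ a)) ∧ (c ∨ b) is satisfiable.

1. ¬□(b → (b ∨ a)) ∧ (c ∨ b), w0
2. ¬□(b → (b ∨ a)), w0
3. c ∨ b, w0
4. b, w0
5. ¬(b → (b ∨ a)), w1
6. b, w1
7. ¬(b ∨ a), w1
8. ¬b, w1
9. ¬a, w1
Accessibility: w0Rw1
Branch closes: b and ¬b both at w1.
(One branch shown.) All branches close.

No, unsatisfiable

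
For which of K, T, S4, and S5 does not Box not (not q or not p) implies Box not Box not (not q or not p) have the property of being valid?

S4-tableau for the negation not (not Box not (not q or not p) implies Box not Box not (not q or not p)):
1. not (not Box not (not q or not p) implies Box not Box not (not q or not p)), 0
2. not Box not (not q or not p), 0
3. not Box not Box not (not q or not p), 0
4. not q or not p, 1
5. not p, 1
6. Box not (not q or not p), 2
7. not (not q or not p), 2
8. q, 2
9. p, 2
Accessibility: 0R0, 0R1, 0R2, 1R1, 2R2
Complete open branch: countermodel on an S4-frame, so not valid in S4, nor in K, T (the same frame is also a K-frame and a T-frame).
S5-tableau for the negation not (not Box not (not q or not p) implies Box not Box not (not q or not p)):
1. not (not Box not (not q or not p) implies Box not Box not (not q or not p)), 0
2. not Box not (not q or not p), 0
3. not Box not Box not (not q or not p), 0
4. not q or not p, 1
5. not p, 1
6. Box not (not q or not p), 2
7. not (not q or not p), 0
8. q, 0
9. p, 0
10. not (not q or not p), 1
11. q, 1
12. p, 1
Accessibility: 0R0, 0R1, 0R2, 1R0, 1R1, 1R2, 2R0, 2R1, 2R2
Branch closes: p and not p both at 1.
Every branch closes (one shown): valid in S5.

S5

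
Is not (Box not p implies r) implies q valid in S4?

Invalid (countermodel exists)

Tableau for the negation not (not (Box not p implies r) implies q):
1. not (not (Box not p implies r) implies q), u
2. not (Box not p implies r), u
3. not q, u
4. Box not p, u
5. not r, u
6. not p, u
Accessibility: uRu
The negation has an open branch (countermodel exists).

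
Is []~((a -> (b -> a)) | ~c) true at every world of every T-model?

Tableau for the negation ~[]~((a -> (b -> a)) | ~c):
1. ~[]~((a -> (b -> a)) | ~c), 0
2. (a -> (b -> a)) | ~c, 1
3. ~c, 1
Accessibility: 0R0, 0R1, 1R1
The negation has an open branch (countermodel exists).

No, not valid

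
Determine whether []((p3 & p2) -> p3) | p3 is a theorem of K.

Valid in K

Tableau for the negation ~([]((p3 & p2) -> p3) | p3):
1. ~([]((p3 & p2) -> p3) | p3), w0
2. ~[]((p3 & p2) -> p3), w0   [~|-rule on 1]
3. ~p3, w0   [~|-rule on 1]
4. ~((p3 & p2) -> p3), w1   [~[]-rule on 2: fresh world w1, w0Rw1]
5. p3 & p2, w1   [~->-rule on 4]
6. ~p3, w1   [~->-rule on 4]
7. p3, w1   [&-rule on 5]
8. p2, w1   [&-rule on 5]
Accessibility: w0Rw1
Branch closes: p3 and ~p3 both at w1.
All branches of the negation close; one closing branch shown above.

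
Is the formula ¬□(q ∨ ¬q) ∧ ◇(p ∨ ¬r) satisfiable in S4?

Unsatisfiable (every branch closes)

1. ¬□(q ∨ ¬q) ∧ ◇(p ∨ ¬r), u
2. ¬□(q ∨ ¬q), u
3. ◇(p ∨ ¬r), u
4. ¬(q ∨ ¬q), v
5. ¬q, v
6. q, v
Accessibility: uRu, uRv, vRv
Branch closes: q and ¬q both at v.
(One branch shown.) All branches close.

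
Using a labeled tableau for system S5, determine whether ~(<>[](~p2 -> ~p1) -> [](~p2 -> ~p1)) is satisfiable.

No, unsatisfiable

1. ~(<>[](~p2 -> ~p1) -> [](~p2 -> ~p1)), 0
2. <>[](~p2 -> ~p1), 0
3. ~[](~p2 -> ~p1), 0
4. [](~p2 -> ~p1), 1
5. ~p2 -> ~p1, 0
6. ~p2 -> ~p1, 1
7. ~p1, 0
8. ~p1, 1
9. ~(~p2 -> ~p1), 2
10. ~p2, 2
11. p1, 2
12. ~p2 -> ~p1, 2
13. ~p1, 2
Accessibility: 0R0, 0R1, 0R2, 1R0, 1R1, 1R2, 2R0, 2R1, 2R2
Branch closes: p1 and ~p1 both at 2.
Every branch closes; the branch above is one of them.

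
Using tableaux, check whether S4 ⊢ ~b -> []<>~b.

Tableau for the negation ~(~b -> []<>~b):
1. ~(~b -> []<>~b), w0
2. ~b, w0   [~->-rule on 1]
3. ~[]<>~b, w0   [~->-rule on 1]
4. ~<>~b, w1   [~[]-rule on 3: fresh world w1, w0Rw1]
5. b, w1   [~<>-rule on 4 via w1Rw1]
Accessibility: w0Rw0, w0Rw1, w1Rw1
The negation has an open branch (countermodel exists).

Invalid (countermodel exists)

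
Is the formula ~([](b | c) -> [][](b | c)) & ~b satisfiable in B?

Yes, satisfiable

1. ~([](b | c) -> [][](b | c)) & ~b, 0
2. ~([](b | c) -> [][](b | c)), 0
3. ~b, 0
4. [](b | c), 0
5. ~[][](b | c), 0
6. b | c, 0
7. c, 0
8. ~[](b | c), 1
9. b | c, 1
10. c, 1
11. ~(b | c), 2
12. ~b, 2
13. ~c, 2
Accessibility: 0R0, 0R1, 1R0, 1R1, 1R2, 2R1, 2R2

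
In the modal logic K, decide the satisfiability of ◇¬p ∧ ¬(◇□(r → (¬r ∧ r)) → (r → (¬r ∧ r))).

Satisfiable

1. ◇¬p ∧ ¬(◇□(r → (¬r ∧ r)) → (r → (¬r ∧ r))), w0
2. ◇¬p, w0
3. ¬(◇□(r → (¬r ∧ r)) → (r → (¬r ∧ r))), w0
4. ◇□(r → (¬r ∧ r)), w0
5. ¬(r → (¬r ∧ r)), w0
6. r, w0
7. ¬(¬r ∧ r), w0
8. ¬p, w1
9. □(r → (¬r ∧ r)), w2
Accessibility: w0Rw1, w0Rw2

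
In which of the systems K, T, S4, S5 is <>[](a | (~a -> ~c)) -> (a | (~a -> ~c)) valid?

S5-tableau for the negation ~(<>[](a | (~a -> ~c)) -> (a | (~a -> ~c))):
1. ~(<>[](a | (~a -> ~c)) -> (a | (~a -> ~c))), u
2. <>[](a | (~a -> ~c)), u   [~->-rule on 1]
3. ~(a | (~a -> ~c)), u   [~->-rule on 1]
4. ~a, u   [~|-rule on 3]
5. ~(~a -> ~c), u   [~|-rule on 3]
6. c, u   [~->-rule on 5]
7. [](a | (~a -> ~c)), v   [<>-rule on 2: fresh world v, uRv]
8. a | (~a -> ~c), u   [[]-rule on 7 via vRu]
9. a | (~a -> ~c), v   [[]-rule on 7 via vRv]
10. ~a -> ~c, u   [|-rule on 8 (branches; this branch)]
11. ~a -> ~c, v   [|-rule on 9 (branches; this branch)]
12. ~c, u   [->-rule on 10 (branches; this branch)]
Accessibility: uRu, uRv, vRu, vRv
Branch closes: c and ~c both at u.
Every branch closes (one shown): valid in S5.
S4-tableau for the negation ~(<>[](a | (~a -> ~c)) -> (a | (~a -> ~c))):
1. ~(<>[](a | (~a -> ~c)) -> (a | (~a -> ~c))), u
2. <>[](a | (~a -> ~c)), u   [~->-rule on 1]
3. ~(a | (~a -> ~c)), u   [~->-rule on 1]
4. ~a, u   [~|-rule on 3]
5. ~(~a -> ~c), u   [~|-rule on 3]
6. c, u   [~->-rule on 5]
7. [](a | (~a -> ~c)), v   [<>-rule on 2: fresh world v, uRv]
8. a | (~a -> ~c), v   [[]-rule on 7 via vRv]
9. ~a -> ~c, v   [|-rule on 8 (branches; this branch)]
10. ~c, v   [->-rule on 9 (branches; this branch)]
Accessibility: uRu, uRv, vRv
Complete open branch: countermodel on an S4-frame, so not valid in S4, nor in K, T (the same frame is also a K-frame and a T-frame).

S5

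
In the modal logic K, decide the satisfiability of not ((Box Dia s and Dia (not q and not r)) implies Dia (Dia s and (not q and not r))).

No, unsatisfiable

1. not ((Box Dia s and Dia (not q and not r)) implies Dia (Dia s and (not q and not r))), 0
2. Box Dia s and Dia (not q and not r), 0   [neg-implies-rule on 1]
3. not Dia (Dia s and (not q and not r)), 0   [neg-implies-rule on 1]
4. Box Dia s, 0   [and-rule on 2]
5. Dia (not q and not r), 0   [and-rule on 2]
6. not q and not r, 1   [Dia-rule on 5: fresh world 1, 0R1]
7. not q, 1   [and-rule on 6]
8. not r, 1   [and-rule on 6]
9. not (Dia s and (not q and not r)), 1   [neg-Dia-rule on 3 via 0R1]
10. Dia s, 1   [Box-rule on 4 via 0R1]
11. not Dia s, 1   [neg-and-rule on 9 (branches; this branch)]
12. s, 2   [Dia-rule on 10: fresh world 2, 1R2]
13. not s, 2   [neg-Dia-rule on 11 via 1R2]
Accessibility: 0R1, 1R2
Branch closes: s and not s both at 2.
All branches of the tableau close; one closing branch shown above.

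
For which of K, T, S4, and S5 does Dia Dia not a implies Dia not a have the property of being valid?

S4, S5

S4-tableau for the negation not (Dia Dia not a implies Dia not a):
1. not (Dia Dia not a implies Dia not a), u
2. Dia Dia not a, u
3. not Dia not a, u
4. a, u
5. Dia not a, v
6. a, v
7. not a, w
8. a, w
Accessibility: uRu, uRv, uRw, vRv, vRw, wRw
Branch closes: a and not a both at w.
Every branch closes (one shown): valid in S4, hence also in S5 (every theorem of S4 is a theorem of S5).
T-tableau for the negation not (Dia Dia not a implies Dia not a):
1. not (Dia Dia not a implies Dia not a), u
2. Dia Dia not a, u
3. not Dia not a, u
4. a, u
5. Dia not a, v
6. a, v
7. not a, w
Accessibility: uRu, uRv, vRv, vRw, wRw
Complete open branch: countermodel on a T-frame, so not valid in T, nor in K (the same frame is also a K-frame).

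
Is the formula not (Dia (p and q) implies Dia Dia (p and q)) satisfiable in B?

1. not (Dia (p and q) implies Dia Dia (p and q)), 0
2. Dia (p and q), 0
3. not Dia Dia (p and q), 0
4. not Dia (p and q), 0
5. not (p and q), 0
6. not q, 0
7. p and q, 1
8. p, 1
9. q, 1
10. not Dia (p and q), 1
11. not (p and q), 1
12. not q, 1
Accessibility: 0R0, 0R1, 1R0, 1R1
Branch closes: q and not q both at 1.
(One branch shown.) All branches close.

No, unsatisfiable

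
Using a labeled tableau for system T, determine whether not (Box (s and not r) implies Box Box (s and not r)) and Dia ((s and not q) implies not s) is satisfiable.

Satisfiable

1. not (Box (s and not r) implies Box Box (s and not r)) and Dia ((s and not q) implies not s), u
2. not (Box (s and not r) implies Box Box (s and not r)), u
3. Dia ((s and not q) implies not s), u
4. Box (s and not r), u
5. not Box Box (s and not r), u
6. s and not r, u
7. s, u
8. not r, u
9. (s and not q) implies not s, v
10. s and not r, v
11. s, v
12. not r, v
13. not (s and not q), v
14. q, v
15. not Box (s and not r), w
16. s and not r, w
17. s, w
18. not r, w
19. not (s and not r), x
20. r, x
Accessibility: uRu, uRv, uRw, vRv, wRw, wRx, xRx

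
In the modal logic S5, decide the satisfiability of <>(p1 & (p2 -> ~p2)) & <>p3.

1. <>(p1 & (p2 -> ~p2)) & <>p3, u
2. <>(p1 & (p2 -> ~p2)), u   [&-rule on 1]
3. <>p3, u   [&-rule on 1]
4. p1 & (p2 -> ~p2), v   [<>-rule on 2: fresh world v, uRv]
5. p1, v   [&-rule on 4]
6. p2 -> ~p2, v   [&-rule on 4]
7. ~p2, v   [->-rule on 6 (branches; this branch)]
8. p3, w   [<>-rule on 3: fresh world w, uRw]
Accessibility: uRu, uRv, uRw, vRu, vRv, vRw, wRu, wRv, wRw

Yes, satisfiable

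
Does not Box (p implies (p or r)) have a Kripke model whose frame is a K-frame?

1. not Box (p implies (p or r)), 0
2. not (p implies (p or r)), 1
3. p, 1
4. not (p or r), 1
5. not p, 1
6. not r, 1
Accessibility: 0R1
Branch closes: p and not p both at 1.
All branches of the tableau close; one closing branch shown above.

No, unsatisfiable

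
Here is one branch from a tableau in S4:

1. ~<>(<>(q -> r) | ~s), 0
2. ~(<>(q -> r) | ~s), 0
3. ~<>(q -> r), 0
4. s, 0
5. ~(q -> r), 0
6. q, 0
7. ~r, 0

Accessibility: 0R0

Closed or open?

No world carries both an atom and its negation.

No, open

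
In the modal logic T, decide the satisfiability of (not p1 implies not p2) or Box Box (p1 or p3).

Yes, satisfiable

1. (not p1 implies not p2) or Box Box (p1 or p3), 0
2. Box Box (p1 or p3), 0
3. Box (p1 or p3), 0
4. p1 or p3, 0
5. p3, 0
Accessibility: 0R0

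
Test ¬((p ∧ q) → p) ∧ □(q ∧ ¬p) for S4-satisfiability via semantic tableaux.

No, unsatisfiable

1. ¬((p ∧ q) → p) ∧ □(q ∧ ¬p), u
2. ¬((p ∧ q) → p), u
3. □(q ∧ ¬p), u
4. p ∧ q, u
5. ¬p, u
6. p, u
7. q, u
Accessibility: uRu
Branch closes: p and ¬p both at u.
(One branch shown.) All branches close.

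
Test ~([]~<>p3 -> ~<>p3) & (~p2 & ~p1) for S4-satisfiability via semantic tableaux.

No, unsatisfiable

1. ~([]~<>p3 -> ~<>p3) & (~p2 & ~p1), w0
2. ~([]~<>p3 -> ~<>p3), w0   [&-rule on 1]
3. ~p2 & ~p1, w0   [&-rule on 1]
4. []~<>p3, w0   [~->-rule on 2]
5. <>p3, w0   [~->-rule on 2]
6. ~p2, w0   [&-rule on 3]
7. ~p1, w0   [&-rule on 3]
8. ~<>p3, w0   [[]-rule on 4 via w0Rw0]
9. ~p3, w0   [~<>-rule on 8 via w0Rw0]
10. p3, w1   [<>-rule on 5: fresh world w1, w0Rw1]
11. ~<>p3, w1   [[]-rule on 4 via w0Rw1]
12. ~p3, w1   [~<>-rule on 8 via w0Rw1]
Accessibility: w0Rw0, w0Rw1, w1Rw1
Branch closes: p3 and ~p3 both at w1.
(One branch shown.) All branches close.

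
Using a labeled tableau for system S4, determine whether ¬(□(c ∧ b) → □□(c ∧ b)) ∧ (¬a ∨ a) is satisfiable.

No, unsatisfiable

1. ¬(□(c ∧ b) → □□(c ∧ b)) ∧ (¬a ∨ a), 0
2. ¬(□(c ∧ b) → □□(c ∧ b)), 0   [∧-rule on 1]
3. ¬a ∨ a, 0   [∧-rule on 1]
4. □(c ∧ b), 0   [¬→-rule on 2]
5. ¬□□(c ∧ b), 0   [¬→-rule on 2]
6. c ∧ b, 0   [□-rule on 4 via 0R0]
7. c, 0   [∧-rule on 6]
8. b, 0   [∧-rule on 6]
9. a, 0   [∨-rule on 3 (branches; this branch)]
10. ¬□(c ∧ b), 1   [¬□-rule on 5: fresh world 1, 0R1]
11. c ∧ b, 1   [□-rule on 4 via 0R1]
12. c, 1   [∧-rule on 11]
13. b, 1   [∧-rule on 11]
14. ¬(c ∧ b), 2   [¬□-rule on 10: fresh world 2, 1R2]
15. c ∧ b, 2   [□-rule on 4 via 0R2]
16. c, 2   [∧-rule on 15]
17. b, 2   [∧-rule on 15]
18. ¬b, 2   [¬∧-rule on 14 (branches; this branch)]
Accessibility: 0R0, 0R1, 0R2, 1R1, 1R2, 2R2
Branch closes: b and ¬b both at 2.
All branches of the tableau close; one closing branch shown above.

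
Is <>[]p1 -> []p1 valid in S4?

Tableau for the negation ~(<>[]p1 -> []p1):
1. ~(<>[]p1 -> []p1), 0
2. <>[]p1, 0
3. ~[]p1, 0
4. []p1, 1
5. p1, 1
6. ~p1, 2
Accessibility: 0R0, 0R1, 0R2, 1R1, 2R2
The negation has an open branch (countermodel exists).

No, not valid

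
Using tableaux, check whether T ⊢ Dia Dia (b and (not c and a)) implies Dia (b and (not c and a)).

Not valid

Tableau for the negation not (Dia Dia (b and (not c and a)) implies Dia (b and (not c and a))):
1. not (Dia Dia (b and (not c and a)) implies Dia (b and (not c and a))), u
2. Dia Dia (b and (not c and a)), u
3. not Dia (b and (not c and a)), u
4. not (b and (not c and a)), u
5. not (not c and a), u
6. not a, u
7. Dia (b and (not c and a)), v
8. not (b and (not c and a)), v
9. not (not c and a), v
10. not a, v
11. b and (not c and a), w
12. b, w
13. not c and a, w
14. not c, w
15. a, w
Accessibility: uRu, uRv, vRv, vRw, wRw
The negation has an open branch (countermodel exists).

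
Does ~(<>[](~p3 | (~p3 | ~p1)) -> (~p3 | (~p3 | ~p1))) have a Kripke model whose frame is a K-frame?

Yes, satisfiable

1. ~(<>[](~p3 | (~p3 | ~p1)) -> (~p3 | (~p3 | ~p1))), 0
2. <>[](~p3 | (~p3 | ~p1)), 0
3. ~(~p3 | (~p3 | ~p1)), 0
4. p3, 0
5. ~(~p3 | ~p1), 0
6. p1, 0
7. [](~p3 | (~p3 | ~p1)), 1
Accessibility: 0R1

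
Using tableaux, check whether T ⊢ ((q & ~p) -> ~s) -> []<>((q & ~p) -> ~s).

Tableau for the negation ~(((q & ~p) -> ~s) -> []<>((q & ~p) -> ~s)):
1. ~(((q & ~p) -> ~s) -> []<>((q & ~p) -> ~s)), w0
2. (q & ~p) -> ~s, w0   [~->-rule on 1]
3. ~[]<>((q & ~p) -> ~s), w0   [~->-rule on 1]
4. ~s, w0   [->-rule on 2 (branches; this branch)]
5. ~<>((q & ~p) -> ~s), w1   [~[]-rule on 3: fresh world w1, w0Rw1]
6. ~((q & ~p) -> ~s), w1   [~<>-rule on 5 via w1Rw1]
7. q & ~p, w1   [~->-rule on 6]
8. s, w1   [~->-rule on 6]
9. q, w1   [&-rule on 7]
10. ~p, w1   [&-rule on 7]
Accessibility: w0Rw0, w0Rw1, w1Rw1
The negation has an open branch (countermodel exists).

Invalid (countermodel exists)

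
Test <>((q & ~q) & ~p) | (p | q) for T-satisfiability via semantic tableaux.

Satisfiable (open branch found)

1. <>((q & ~q) & ~p) | (p | q), u
2. p | q, u   [|-rule on 1 (branches; this branch)]
3. q, u   [|-rule on 2 (branches; this branch)]
Accessibility: uRu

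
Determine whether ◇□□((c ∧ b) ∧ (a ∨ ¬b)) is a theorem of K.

Tableau for the negation ¬◇□□((c ∧ b) ∧ (a ∨ ¬b)):
1. ¬◇□□((c ∧ b) ∧ (a ∨ ¬b)), u
The negation has an open branch (countermodel exists).

Invalid (countermodel exists)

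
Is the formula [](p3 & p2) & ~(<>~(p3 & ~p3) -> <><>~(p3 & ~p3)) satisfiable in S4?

1. [](p3 & p2) & ~(<>~(p3 & ~p3) -> <><>~(p3 & ~p3)), u
2. [](p3 & p2), u   [&-rule on 1]
3. ~(<>~(p3 & ~p3) -> <><>~(p3 & ~p3)), u   [&-rule on 1]
4. <>~(p3 & ~p3), u   [~->-rule on 3]
5. ~<><>~(p3 & ~p3), u   [~->-rule on 3]
6. p3 & p2, u   [[]-rule on 2 via uRu]
7. p3, u   [&-rule on 6]
8. p2, u   [&-rule on 6]
9. ~<>~(p3 & ~p3), u   [~<>-rule on 5 via uRu]
10. p3 & ~p3, u   [~<>-rule on 9 via uRu]
11. ~p3, u   [&-rule on 10]
Accessibility: uRu
Branch closes: p3 and ~p3 both at u.
Every branch closes; the branch above is one of them.

Unsatisfiable (every branch closes)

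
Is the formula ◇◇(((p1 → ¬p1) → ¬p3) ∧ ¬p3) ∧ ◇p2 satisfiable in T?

1. ◇◇(((p1 → ¬p1) → ¬p3) ∧ ¬p3) ∧ ◇p2, 0
2. ◇◇(((p1 → ¬p1) → ¬p3) ∧ ¬p3), 0   [∧-rule on 1]
3. ◇p2, 0   [∧-rule on 1]
4. ◇(((p1 → ¬p1) → ¬p3) ∧ ¬p3), 1   [◇-rule on 2: fresh world 1, 0R1]
5. p2, 2   [◇-rule on 3: fresh world 2, 0R2]
6. ((p1 → ¬p1) → ¬p3) ∧ ¬p3, 3   [◇-rule on 4: fresh world 3, 1R3]
7. (p1 → ¬p1) → ¬p3, 3   [∧-rule on 6]
8. ¬p3, 3   [∧-rule on 6]
Accessibility: 0R0, 0R1, 0R2, 1R1, 1R3, 2R2, 3R3

Satisfiable (open branch found)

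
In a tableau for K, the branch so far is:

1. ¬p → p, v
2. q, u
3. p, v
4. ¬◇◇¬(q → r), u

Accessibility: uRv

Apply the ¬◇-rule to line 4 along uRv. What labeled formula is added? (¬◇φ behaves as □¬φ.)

¬◇¬(q → r), v

¬◇φ behaves as □¬φ: propagate the negated body to each accessible world.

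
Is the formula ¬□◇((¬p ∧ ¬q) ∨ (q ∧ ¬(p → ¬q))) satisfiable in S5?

1. ¬□◇((¬p ∧ ¬q) ∨ (q ∧ ¬(p → ¬q))), w0
2. ¬◇((¬p ∧ ¬q) ∨ (q ∧ ¬(p → ¬q))), w1   [¬□-rule on 1: fresh world w1, w0Rw1]
3. ¬((¬p ∧ ¬q) ∨ (q ∧ ¬(p → ¬q))), w0   [¬◇-rule on 2 via w1Rw0]
4. ¬(¬p ∧ ¬q), w0   [¬∨-rule on 3]
5. ¬(q ∧ ¬(p → ¬q)), w0   [¬∨-rule on 3]
6. ¬((¬p ∧ ¬q) ∨ (q ∧ ¬(p → ¬q))), w1   [¬◇-rule on 2 via w1Rw1]
7. ¬(¬p ∧ ¬q), w1   [¬∨-rule on 6]
8. ¬(q ∧ ¬(p → ¬q)), w1   [¬∨-rule on 6]
9. q, w0   [¬∧-rule on 4 (branches; this branch)]
10. p → ¬q, w0   [¬∧-rule on 5 (branches; this branch)]
11. q, w1   [¬∧-rule on 7 (branches; this branch)]
12. p → ¬q, w1   [¬∧-rule on 8 (branches; this branch)]
13. ¬p, w0   [→-rule on 10 (branches; this branch)]
14. ¬p, w1   [→-rule on 12 (branches; this branch)]
Accessibility: w0Rw0, w0Rw1, w1Rw0, w1Rw1

Yes, satisfiable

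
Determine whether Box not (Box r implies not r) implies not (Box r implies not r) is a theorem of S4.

Tableau for the negation not (Box not (Box r implies not r) implies not (Box r implies not r)):
1. not (Box not (Box r implies not r) implies not (Box r implies not r)), u
2. Box not (Box r implies not r), u
3. Box r implies not r, u
4. not (Box r implies not r), u
5. Box r, u
6. r, u
7. not Box r, u
8. not r, v
9. not (Box r implies not r), v
10. Box r, v
11. r, v
Accessibility: uRu, uRv, vRv
Branch closes: r and not r both at v.
All branches of the negation close; one closing branch shown above.

Yes, valid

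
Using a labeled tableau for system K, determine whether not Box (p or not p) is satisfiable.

Unsatisfiable (every branch closes)

1. not Box (p or not p), u
2. not (p or not p), v
3. not p, v
4. p, v
Accessibility: uRv
Branch closes: p and not p both at v.
(One branch shown.) All branches close.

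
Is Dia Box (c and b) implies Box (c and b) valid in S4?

Invalid (countermodel exists)

Tableau for the negation not (Dia Box (c and b) implies Box (c and b)):
1. not (Dia Box (c and b) implies Box (c and b)), 0
2. Dia Box (c and b), 0   [neg-implies-rule on 1]
3. not Box (c and b), 0   [neg-implies-rule on 1]
4. Box (c and b), 1   [Dia-rule on 2: fresh world 1, 0R1]
5. c and b, 1   [Box-rule on 4 via 1R1]
6. c, 1   [and-rule on 5]
7. b, 1   [and-rule on 5]
8. not (c and b), 2   [neg-Box-rule on 3: fresh world 2, 0R2]
9. not b, 2   [neg-and-rule on 8 (branches; this branch)]
Accessibility: 0R0, 0R1, 0R2, 1R1, 2R2
The negation has an open branch (countermodel exists).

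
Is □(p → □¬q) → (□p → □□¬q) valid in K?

Tableau for the negation ¬(□(p → □¬q) → (□p → □□¬q)):
1. ¬(□(p → □¬q) → (□p → □□¬q)), u
2. □(p → □¬q), u
3. ¬(□p → □□¬q), u
4. □p, u
5. ¬□□¬q, u
6. ¬□¬q, v
7. p → □¬q, v
8. p, v
9. □¬q, v
10. q, w
11. ¬q, w
Accessibility: uRv, vRw
Branch closes: q and ¬q both at w.
Every branch of the negation's tableau closes; the branch above is one of them.

Yes, valid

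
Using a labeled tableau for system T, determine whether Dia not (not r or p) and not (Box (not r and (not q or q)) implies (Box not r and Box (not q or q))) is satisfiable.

No, unsatisfiable

1. Dia not (not r or p) and not (Box (not r and (not q or q)) implies (Box not r and Box (not q or q))), u
2. Dia not (not r or p), u   [and-rule on 1]
3. not (Box (not r and (not q or q)) implies (Box not r and Box (not q or q))), u   [and-rule on 1]
4. Box (not r and (not q or q)), u   [neg-implies-rule on 3]
5. not (Box not r and Box (not q or q)), u   [neg-implies-rule on 3]
6. not r and (not q or q), u   [Box-rule on 4 via uRu]
7. not r, u   [and-rule on 6]
8. not q or q, u   [and-rule on 6]
9. not Box (not q or q), u   [neg-and-rule on 5 (branches; this branch)]
10. q, u   [or-rule on 8 (branches; this branch)]
11. not (not r or p), v   [Dia-rule on 2: fresh world v, uRv]
12. r, v   [neg-or-rule on 11]
13. not p, v   [neg-or-rule on 11]
14. not r and (not q or q), v   [Box-rule on 4 via uRv]
15. not r, v   [and-rule on 14]
16. not q or q, v   [and-rule on 14]
Accessibility: uRu, uRv, vRv
Branch closes: r and not r both at v.
All branches of the tableau close; one closing branch shown above.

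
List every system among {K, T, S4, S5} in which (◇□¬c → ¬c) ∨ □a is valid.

S5

S4-tableau for the negation ¬((◇□¬c → ¬c) ∨ □a):
1. ¬((◇□¬c → ¬c) ∨ □a), w0
2. ¬(◇□¬c → ¬c), w0   [¬∨-rule on 1]
3. ¬□a, w0   [¬∨-rule on 1]
4. ◇□¬c, w0   [¬→-rule on 2]
5. c, w0   [¬→-rule on 2]
6. ¬a, w1   [¬□-rule on 3: fresh world w1, w0Rw1]
7. □¬c, w2   [◇-rule on 4: fresh world w2, w0Rw2]
8. ¬c, w2   [□-rule on 7 via w2Rw2]
Accessibility: w0Rw0, w0Rw1, w0Rw2, w1Rw1, w2Rw2
Complete open branch: countermodel on an S4-frame, so not valid in S4, nor in K, T (the same frame is also a K-frame and a T-frame).
S5-tableau for the negation ¬((◇□¬c → ¬c) ∨ □a):
1. ¬((◇□¬c → ¬c) ∨ □a), w0
2. ¬(◇□¬c → ¬c), w0   [¬∨-rule on 1]
3. ¬□a, w0   [¬∨-rule on 1]
4. ◇□¬c, w0   [¬→-rule on 2]
5. c, w0   [¬→-rule on 2]
6. ¬a, w1   [¬□-rule on 3: fresh world w1, w0Rw1]
7. □¬c, w2   [◇-rule on 4: fresh world w2, w0Rw2]
8. ¬c, w0   [□-rule on 7 via w2Rw0]
Accessibility: w0Rw0, w0Rw1, w0Rw2, w1Rw0, w1Rw1, w1Rw2, w2Rw0, w2Rw1, w2Rw2
Branch closes: c and ¬c both at w0.
Every branch closes (one shown): valid in S5.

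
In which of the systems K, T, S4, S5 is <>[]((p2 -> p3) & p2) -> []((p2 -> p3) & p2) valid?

S5

S4-tableau for the negation ~(<>[]((p2 -> p3) & p2) -> []((p2 -> p3) & p2)):
1. ~(<>[]((p2 -> p3) & p2) -> []((p2 -> p3) & p2)), w0
2. <>[]((p2 -> p3) & p2), w0   [~->-rule on 1]
3. ~[]((p2 -> p3) & p2), w0   [~->-rule on 1]
4. []((p2 -> p3) & p2), w1   [<>-rule on 2: fresh world w1, w0Rw1]
5. (p2 -> p3) & p2, w1   [[]-rule on 4 via w1Rw1]
6. p2 -> p3, w1   [&-rule on 5]
7. p2, w1   [&-rule on 5]
8. p3, w1   [->-rule on 6 (branches; this branch)]
9. ~((p2 -> p3) & p2), w2   [~[]-rule on 3: fresh world w2, w0Rw2]
10. ~p2, w2   [~&-rule on 9 (branches; this branch)]
Accessibility: w0Rw0, w0Rw1, w0Rw2, w1Rw1, w2Rw2
Complete open branch: countermodel on an S4-frame, so not valid in S4, nor in K, T (the same frame is also a K-frame and a T-frame).
S5-tableau for the negation ~(<>[]((p2 -> p3) & p2) -> []((p2 -> p3) & p2)):
1. ~(<>[]((p2 -> p3) & p2) -> []((p2 -> p3) & p2)), w0
2. <>[]((p2 -> p3) & p2), w0   [~->-rule on 1]
3. ~[]((p2 -> p3) & p2), w0   [~->-rule on 1]
4. []((p2 -> p3) & p2), w1   [<>-rule on 2: fresh world w1, w0Rw1]
5. (p2 -> p3) & p2, w0   [[]-rule on 4 via w1Rw0]
6. p2 -> p3, w0   [&-rule on 5]
7. p2, w0   [&-rule on 5]
8. (p2 -> p3) & p2, w1   [[]-rule on 4 via w1Rw1]
9. p2 -> p3, w1   [&-rule on 8]
10. p2, w1   [&-rule on 8]
11. p3, w0   [->-rule on 6 (branches; this branch)]
12. p3, w1   [->-rule on 9 (branches; this branch)]
13. ~((p2 -> p3) & p2), w2   [~[]-rule on 3: fresh world w2, w0Rw2]
14. (p2 -> p3) & p2, w2   [[]-rule on 4 via w1Rw2]
15. p2 -> p3, w2   [&-rule on 14]
16. p2, w2   [&-rule on 14]
17. ~(p2 -> p3), w2   [~&-rule on 13 (branches; this branch)]
18. ~p3, w2   [~->-rule on 17]
19. p3, w2   [->-rule on 15 (branches; this branch)]
Accessibility: w0Rw0, w0Rw1, w0Rw2, w1Rw0, w1Rw1, w1Rw2, w2Rw0, w2Rw1, w2Rw2
Branch closes: p3 and ~p3 both at w2.
Every branch closes (one shown): valid in S5.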